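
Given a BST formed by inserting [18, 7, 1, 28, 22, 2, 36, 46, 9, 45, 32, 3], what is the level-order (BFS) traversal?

Tree insertion order: [18, 7, 1, 28, 22, 2, 36, 46, 9, 45, 32, 3]
Tree (level-order array): [18, 7, 28, 1, 9, 22, 36, None, 2, None, None, None, None, 32, 46, None, 3, None, None, 45]
BFS from the root, enqueuing left then right child of each popped node:
  queue [18] -> pop 18, enqueue [7, 28], visited so far: [18]
  queue [7, 28] -> pop 7, enqueue [1, 9], visited so far: [18, 7]
  queue [28, 1, 9] -> pop 28, enqueue [22, 36], visited so far: [18, 7, 28]
  queue [1, 9, 22, 36] -> pop 1, enqueue [2], visited so far: [18, 7, 28, 1]
  queue [9, 22, 36, 2] -> pop 9, enqueue [none], visited so far: [18, 7, 28, 1, 9]
  queue [22, 36, 2] -> pop 22, enqueue [none], visited so far: [18, 7, 28, 1, 9, 22]
  queue [36, 2] -> pop 36, enqueue [32, 46], visited so far: [18, 7, 28, 1, 9, 22, 36]
  queue [2, 32, 46] -> pop 2, enqueue [3], visited so far: [18, 7, 28, 1, 9, 22, 36, 2]
  queue [32, 46, 3] -> pop 32, enqueue [none], visited so far: [18, 7, 28, 1, 9, 22, 36, 2, 32]
  queue [46, 3] -> pop 46, enqueue [45], visited so far: [18, 7, 28, 1, 9, 22, 36, 2, 32, 46]
  queue [3, 45] -> pop 3, enqueue [none], visited so far: [18, 7, 28, 1, 9, 22, 36, 2, 32, 46, 3]
  queue [45] -> pop 45, enqueue [none], visited so far: [18, 7, 28, 1, 9, 22, 36, 2, 32, 46, 3, 45]
Result: [18, 7, 28, 1, 9, 22, 36, 2, 32, 46, 3, 45]


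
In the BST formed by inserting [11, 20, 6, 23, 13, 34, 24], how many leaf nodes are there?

Tree built from: [11, 20, 6, 23, 13, 34, 24]
Tree (level-order array): [11, 6, 20, None, None, 13, 23, None, None, None, 34, 24]
Rule: A leaf has 0 children.
Per-node child counts:
  node 11: 2 child(ren)
  node 6: 0 child(ren)
  node 20: 2 child(ren)
  node 13: 0 child(ren)
  node 23: 1 child(ren)
  node 34: 1 child(ren)
  node 24: 0 child(ren)
Matching nodes: [6, 13, 24]
Count of leaf nodes: 3


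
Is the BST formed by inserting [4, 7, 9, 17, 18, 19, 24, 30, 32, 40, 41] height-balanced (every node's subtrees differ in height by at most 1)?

Tree (level-order array): [4, None, 7, None, 9, None, 17, None, 18, None, 19, None, 24, None, 30, None, 32, None, 40, None, 41]
Definition: a tree is height-balanced if, at every node, |h(left) - h(right)| <= 1 (empty subtree has height -1).
Bottom-up per-node check:
  node 41: h_left=-1, h_right=-1, diff=0 [OK], height=0
  node 40: h_left=-1, h_right=0, diff=1 [OK], height=1
  node 32: h_left=-1, h_right=1, diff=2 [FAIL (|-1-1|=2 > 1)], height=2
  node 30: h_left=-1, h_right=2, diff=3 [FAIL (|-1-2|=3 > 1)], height=3
  node 24: h_left=-1, h_right=3, diff=4 [FAIL (|-1-3|=4 > 1)], height=4
  node 19: h_left=-1, h_right=4, diff=5 [FAIL (|-1-4|=5 > 1)], height=5
  node 18: h_left=-1, h_right=5, diff=6 [FAIL (|-1-5|=6 > 1)], height=6
  node 17: h_left=-1, h_right=6, diff=7 [FAIL (|-1-6|=7 > 1)], height=7
  node 9: h_left=-1, h_right=7, diff=8 [FAIL (|-1-7|=8 > 1)], height=8
  node 7: h_left=-1, h_right=8, diff=9 [FAIL (|-1-8|=9 > 1)], height=9
  node 4: h_left=-1, h_right=9, diff=10 [FAIL (|-1-9|=10 > 1)], height=10
Node 32 violates the condition: |-1 - 1| = 2 > 1.
Result: Not balanced


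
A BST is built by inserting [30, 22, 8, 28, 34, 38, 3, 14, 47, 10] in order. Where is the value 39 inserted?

Starting tree (level order): [30, 22, 34, 8, 28, None, 38, 3, 14, None, None, None, 47, None, None, 10]
Insertion path: 30 -> 34 -> 38 -> 47
Result: insert 39 as left child of 47
Final tree (level order): [30, 22, 34, 8, 28, None, 38, 3, 14, None, None, None, 47, None, None, 10, None, 39]


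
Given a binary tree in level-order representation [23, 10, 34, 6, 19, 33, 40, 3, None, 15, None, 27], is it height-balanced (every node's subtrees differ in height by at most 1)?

Tree (level-order array): [23, 10, 34, 6, 19, 33, 40, 3, None, 15, None, 27]
Definition: a tree is height-balanced if, at every node, |h(left) - h(right)| <= 1 (empty subtree has height -1).
Bottom-up per-node check:
  node 3: h_left=-1, h_right=-1, diff=0 [OK], height=0
  node 6: h_left=0, h_right=-1, diff=1 [OK], height=1
  node 15: h_left=-1, h_right=-1, diff=0 [OK], height=0
  node 19: h_left=0, h_right=-1, diff=1 [OK], height=1
  node 10: h_left=1, h_right=1, diff=0 [OK], height=2
  node 27: h_left=-1, h_right=-1, diff=0 [OK], height=0
  node 33: h_left=0, h_right=-1, diff=1 [OK], height=1
  node 40: h_left=-1, h_right=-1, diff=0 [OK], height=0
  node 34: h_left=1, h_right=0, diff=1 [OK], height=2
  node 23: h_left=2, h_right=2, diff=0 [OK], height=3
All nodes satisfy the balance condition.
Result: Balanced


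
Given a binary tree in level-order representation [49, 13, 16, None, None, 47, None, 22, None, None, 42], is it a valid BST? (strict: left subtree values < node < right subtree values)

Level-order array: [49, 13, 16, None, None, 47, None, 22, None, None, 42]
Validate using subtree bounds (lo, hi): at each node, require lo < value < hi,
then recurse left with hi=value and right with lo=value.
Preorder trace (stopping at first violation):
  at node 49 with bounds (-inf, +inf): OK
  at node 13 with bounds (-inf, 49): OK
  at node 16 with bounds (49, +inf): VIOLATION
Node 16 violates its bound: not (49 < 16 < +inf).
Result: Not a valid BST


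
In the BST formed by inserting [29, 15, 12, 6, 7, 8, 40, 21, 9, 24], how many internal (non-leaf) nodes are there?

Tree built from: [29, 15, 12, 6, 7, 8, 40, 21, 9, 24]
Tree (level-order array): [29, 15, 40, 12, 21, None, None, 6, None, None, 24, None, 7, None, None, None, 8, None, 9]
Rule: An internal node has at least one child.
Per-node child counts:
  node 29: 2 child(ren)
  node 15: 2 child(ren)
  node 12: 1 child(ren)
  node 6: 1 child(ren)
  node 7: 1 child(ren)
  node 8: 1 child(ren)
  node 9: 0 child(ren)
  node 21: 1 child(ren)
  node 24: 0 child(ren)
  node 40: 0 child(ren)
Matching nodes: [29, 15, 12, 6, 7, 8, 21]
Count of internal (non-leaf) nodes: 7


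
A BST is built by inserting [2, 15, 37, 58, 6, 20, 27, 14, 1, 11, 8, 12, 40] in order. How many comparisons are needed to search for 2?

Search path for 2: 2
Found: True
Comparisons: 1


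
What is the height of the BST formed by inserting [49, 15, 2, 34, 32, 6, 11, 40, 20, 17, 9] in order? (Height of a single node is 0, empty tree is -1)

Insertion order: [49, 15, 2, 34, 32, 6, 11, 40, 20, 17, 9]
Tree (level-order array): [49, 15, None, 2, 34, None, 6, 32, 40, None, 11, 20, None, None, None, 9, None, 17]
Compute height bottom-up (empty subtree = -1):
  height(9) = 1 + max(-1, -1) = 0
  height(11) = 1 + max(0, -1) = 1
  height(6) = 1 + max(-1, 1) = 2
  height(2) = 1 + max(-1, 2) = 3
  height(17) = 1 + max(-1, -1) = 0
  height(20) = 1 + max(0, -1) = 1
  height(32) = 1 + max(1, -1) = 2
  height(40) = 1 + max(-1, -1) = 0
  height(34) = 1 + max(2, 0) = 3
  height(15) = 1 + max(3, 3) = 4
  height(49) = 1 + max(4, -1) = 5
Height = 5


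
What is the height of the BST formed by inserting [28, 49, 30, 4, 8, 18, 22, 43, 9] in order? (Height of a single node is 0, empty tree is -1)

Insertion order: [28, 49, 30, 4, 8, 18, 22, 43, 9]
Tree (level-order array): [28, 4, 49, None, 8, 30, None, None, 18, None, 43, 9, 22]
Compute height bottom-up (empty subtree = -1):
  height(9) = 1 + max(-1, -1) = 0
  height(22) = 1 + max(-1, -1) = 0
  height(18) = 1 + max(0, 0) = 1
  height(8) = 1 + max(-1, 1) = 2
  height(4) = 1 + max(-1, 2) = 3
  height(43) = 1 + max(-1, -1) = 0
  height(30) = 1 + max(-1, 0) = 1
  height(49) = 1 + max(1, -1) = 2
  height(28) = 1 + max(3, 2) = 4
Height = 4


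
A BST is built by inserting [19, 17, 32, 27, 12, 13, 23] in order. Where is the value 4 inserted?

Starting tree (level order): [19, 17, 32, 12, None, 27, None, None, 13, 23]
Insertion path: 19 -> 17 -> 12
Result: insert 4 as left child of 12
Final tree (level order): [19, 17, 32, 12, None, 27, None, 4, 13, 23]


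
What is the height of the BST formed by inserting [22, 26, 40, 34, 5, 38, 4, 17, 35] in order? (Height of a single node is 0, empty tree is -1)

Insertion order: [22, 26, 40, 34, 5, 38, 4, 17, 35]
Tree (level-order array): [22, 5, 26, 4, 17, None, 40, None, None, None, None, 34, None, None, 38, 35]
Compute height bottom-up (empty subtree = -1):
  height(4) = 1 + max(-1, -1) = 0
  height(17) = 1 + max(-1, -1) = 0
  height(5) = 1 + max(0, 0) = 1
  height(35) = 1 + max(-1, -1) = 0
  height(38) = 1 + max(0, -1) = 1
  height(34) = 1 + max(-1, 1) = 2
  height(40) = 1 + max(2, -1) = 3
  height(26) = 1 + max(-1, 3) = 4
  height(22) = 1 + max(1, 4) = 5
Height = 5


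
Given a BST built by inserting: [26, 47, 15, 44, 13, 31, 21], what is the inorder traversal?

Tree insertion order: [26, 47, 15, 44, 13, 31, 21]
Tree (level-order array): [26, 15, 47, 13, 21, 44, None, None, None, None, None, 31]
Inorder traversal: [13, 15, 21, 26, 31, 44, 47]


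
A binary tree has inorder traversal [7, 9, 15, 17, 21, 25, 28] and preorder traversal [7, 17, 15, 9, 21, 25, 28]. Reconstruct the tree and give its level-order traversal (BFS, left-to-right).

Inorder:  [7, 9, 15, 17, 21, 25, 28]
Preorder: [7, 17, 15, 9, 21, 25, 28]
Algorithm: preorder visits root first, so consume preorder in order;
for each root, split the current inorder slice at that value into
left-subtree inorder and right-subtree inorder, then recurse.
Recursive splits:
  root=7; inorder splits into left=[], right=[9, 15, 17, 21, 25, 28]
  root=17; inorder splits into left=[9, 15], right=[21, 25, 28]
  root=15; inorder splits into left=[9], right=[]
  root=9; inorder splits into left=[], right=[]
  root=21; inorder splits into left=[], right=[25, 28]
  root=25; inorder splits into left=[], right=[28]
  root=28; inorder splits into left=[], right=[]
Reconstructed level-order: [7, 17, 15, 21, 9, 25, 28]


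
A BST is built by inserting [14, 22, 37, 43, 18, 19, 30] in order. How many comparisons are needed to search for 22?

Search path for 22: 14 -> 22
Found: True
Comparisons: 2


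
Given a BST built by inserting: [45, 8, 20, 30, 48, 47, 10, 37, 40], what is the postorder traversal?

Tree insertion order: [45, 8, 20, 30, 48, 47, 10, 37, 40]
Tree (level-order array): [45, 8, 48, None, 20, 47, None, 10, 30, None, None, None, None, None, 37, None, 40]
Postorder traversal: [10, 40, 37, 30, 20, 8, 47, 48, 45]


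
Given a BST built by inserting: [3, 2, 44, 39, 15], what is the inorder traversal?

Tree insertion order: [3, 2, 44, 39, 15]
Tree (level-order array): [3, 2, 44, None, None, 39, None, 15]
Inorder traversal: [2, 3, 15, 39, 44]


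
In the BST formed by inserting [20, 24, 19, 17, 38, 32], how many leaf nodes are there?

Tree built from: [20, 24, 19, 17, 38, 32]
Tree (level-order array): [20, 19, 24, 17, None, None, 38, None, None, 32]
Rule: A leaf has 0 children.
Per-node child counts:
  node 20: 2 child(ren)
  node 19: 1 child(ren)
  node 17: 0 child(ren)
  node 24: 1 child(ren)
  node 38: 1 child(ren)
  node 32: 0 child(ren)
Matching nodes: [17, 32]
Count of leaf nodes: 2


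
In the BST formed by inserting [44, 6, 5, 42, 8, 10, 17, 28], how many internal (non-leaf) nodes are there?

Tree built from: [44, 6, 5, 42, 8, 10, 17, 28]
Tree (level-order array): [44, 6, None, 5, 42, None, None, 8, None, None, 10, None, 17, None, 28]
Rule: An internal node has at least one child.
Per-node child counts:
  node 44: 1 child(ren)
  node 6: 2 child(ren)
  node 5: 0 child(ren)
  node 42: 1 child(ren)
  node 8: 1 child(ren)
  node 10: 1 child(ren)
  node 17: 1 child(ren)
  node 28: 0 child(ren)
Matching nodes: [44, 6, 42, 8, 10, 17]
Count of internal (non-leaf) nodes: 6


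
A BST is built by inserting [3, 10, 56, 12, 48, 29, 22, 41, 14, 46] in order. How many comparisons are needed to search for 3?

Search path for 3: 3
Found: True
Comparisons: 1


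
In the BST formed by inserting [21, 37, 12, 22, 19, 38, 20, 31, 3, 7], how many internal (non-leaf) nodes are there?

Tree built from: [21, 37, 12, 22, 19, 38, 20, 31, 3, 7]
Tree (level-order array): [21, 12, 37, 3, 19, 22, 38, None, 7, None, 20, None, 31]
Rule: An internal node has at least one child.
Per-node child counts:
  node 21: 2 child(ren)
  node 12: 2 child(ren)
  node 3: 1 child(ren)
  node 7: 0 child(ren)
  node 19: 1 child(ren)
  node 20: 0 child(ren)
  node 37: 2 child(ren)
  node 22: 1 child(ren)
  node 31: 0 child(ren)
  node 38: 0 child(ren)
Matching nodes: [21, 12, 3, 19, 37, 22]
Count of internal (non-leaf) nodes: 6


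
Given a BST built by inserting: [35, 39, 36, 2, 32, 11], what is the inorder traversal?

Tree insertion order: [35, 39, 36, 2, 32, 11]
Tree (level-order array): [35, 2, 39, None, 32, 36, None, 11]
Inorder traversal: [2, 11, 32, 35, 36, 39]


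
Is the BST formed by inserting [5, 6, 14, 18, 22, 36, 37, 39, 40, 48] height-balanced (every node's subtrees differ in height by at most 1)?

Tree (level-order array): [5, None, 6, None, 14, None, 18, None, 22, None, 36, None, 37, None, 39, None, 40, None, 48]
Definition: a tree is height-balanced if, at every node, |h(left) - h(right)| <= 1 (empty subtree has height -1).
Bottom-up per-node check:
  node 48: h_left=-1, h_right=-1, diff=0 [OK], height=0
  node 40: h_left=-1, h_right=0, diff=1 [OK], height=1
  node 39: h_left=-1, h_right=1, diff=2 [FAIL (|-1-1|=2 > 1)], height=2
  node 37: h_left=-1, h_right=2, diff=3 [FAIL (|-1-2|=3 > 1)], height=3
  node 36: h_left=-1, h_right=3, diff=4 [FAIL (|-1-3|=4 > 1)], height=4
  node 22: h_left=-1, h_right=4, diff=5 [FAIL (|-1-4|=5 > 1)], height=5
  node 18: h_left=-1, h_right=5, diff=6 [FAIL (|-1-5|=6 > 1)], height=6
  node 14: h_left=-1, h_right=6, diff=7 [FAIL (|-1-6|=7 > 1)], height=7
  node 6: h_left=-1, h_right=7, diff=8 [FAIL (|-1-7|=8 > 1)], height=8
  node 5: h_left=-1, h_right=8, diff=9 [FAIL (|-1-8|=9 > 1)], height=9
Node 39 violates the condition: |-1 - 1| = 2 > 1.
Result: Not balanced


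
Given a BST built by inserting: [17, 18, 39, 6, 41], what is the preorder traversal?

Tree insertion order: [17, 18, 39, 6, 41]
Tree (level-order array): [17, 6, 18, None, None, None, 39, None, 41]
Preorder traversal: [17, 6, 18, 39, 41]


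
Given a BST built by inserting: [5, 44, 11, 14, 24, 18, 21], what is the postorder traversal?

Tree insertion order: [5, 44, 11, 14, 24, 18, 21]
Tree (level-order array): [5, None, 44, 11, None, None, 14, None, 24, 18, None, None, 21]
Postorder traversal: [21, 18, 24, 14, 11, 44, 5]


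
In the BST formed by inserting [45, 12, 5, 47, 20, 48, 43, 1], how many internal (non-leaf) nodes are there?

Tree built from: [45, 12, 5, 47, 20, 48, 43, 1]
Tree (level-order array): [45, 12, 47, 5, 20, None, 48, 1, None, None, 43]
Rule: An internal node has at least one child.
Per-node child counts:
  node 45: 2 child(ren)
  node 12: 2 child(ren)
  node 5: 1 child(ren)
  node 1: 0 child(ren)
  node 20: 1 child(ren)
  node 43: 0 child(ren)
  node 47: 1 child(ren)
  node 48: 0 child(ren)
Matching nodes: [45, 12, 5, 20, 47]
Count of internal (non-leaf) nodes: 5


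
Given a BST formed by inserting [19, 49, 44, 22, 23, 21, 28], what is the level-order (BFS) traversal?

Tree insertion order: [19, 49, 44, 22, 23, 21, 28]
Tree (level-order array): [19, None, 49, 44, None, 22, None, 21, 23, None, None, None, 28]
BFS from the root, enqueuing left then right child of each popped node:
  queue [19] -> pop 19, enqueue [49], visited so far: [19]
  queue [49] -> pop 49, enqueue [44], visited so far: [19, 49]
  queue [44] -> pop 44, enqueue [22], visited so far: [19, 49, 44]
  queue [22] -> pop 22, enqueue [21, 23], visited so far: [19, 49, 44, 22]
  queue [21, 23] -> pop 21, enqueue [none], visited so far: [19, 49, 44, 22, 21]
  queue [23] -> pop 23, enqueue [28], visited so far: [19, 49, 44, 22, 21, 23]
  queue [28] -> pop 28, enqueue [none], visited so far: [19, 49, 44, 22, 21, 23, 28]
Result: [19, 49, 44, 22, 21, 23, 28]


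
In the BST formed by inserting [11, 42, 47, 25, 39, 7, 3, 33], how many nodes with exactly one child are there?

Tree built from: [11, 42, 47, 25, 39, 7, 3, 33]
Tree (level-order array): [11, 7, 42, 3, None, 25, 47, None, None, None, 39, None, None, 33]
Rule: These are nodes with exactly 1 non-null child.
Per-node child counts:
  node 11: 2 child(ren)
  node 7: 1 child(ren)
  node 3: 0 child(ren)
  node 42: 2 child(ren)
  node 25: 1 child(ren)
  node 39: 1 child(ren)
  node 33: 0 child(ren)
  node 47: 0 child(ren)
Matching nodes: [7, 25, 39]
Count of nodes with exactly one child: 3


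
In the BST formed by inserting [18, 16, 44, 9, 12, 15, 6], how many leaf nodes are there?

Tree built from: [18, 16, 44, 9, 12, 15, 6]
Tree (level-order array): [18, 16, 44, 9, None, None, None, 6, 12, None, None, None, 15]
Rule: A leaf has 0 children.
Per-node child counts:
  node 18: 2 child(ren)
  node 16: 1 child(ren)
  node 9: 2 child(ren)
  node 6: 0 child(ren)
  node 12: 1 child(ren)
  node 15: 0 child(ren)
  node 44: 0 child(ren)
Matching nodes: [6, 15, 44]
Count of leaf nodes: 3


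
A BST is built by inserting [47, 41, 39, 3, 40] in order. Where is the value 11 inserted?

Starting tree (level order): [47, 41, None, 39, None, 3, 40]
Insertion path: 47 -> 41 -> 39 -> 3
Result: insert 11 as right child of 3
Final tree (level order): [47, 41, None, 39, None, 3, 40, None, 11]


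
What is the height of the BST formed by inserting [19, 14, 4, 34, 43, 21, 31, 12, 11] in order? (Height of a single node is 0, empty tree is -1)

Insertion order: [19, 14, 4, 34, 43, 21, 31, 12, 11]
Tree (level-order array): [19, 14, 34, 4, None, 21, 43, None, 12, None, 31, None, None, 11]
Compute height bottom-up (empty subtree = -1):
  height(11) = 1 + max(-1, -1) = 0
  height(12) = 1 + max(0, -1) = 1
  height(4) = 1 + max(-1, 1) = 2
  height(14) = 1 + max(2, -1) = 3
  height(31) = 1 + max(-1, -1) = 0
  height(21) = 1 + max(-1, 0) = 1
  height(43) = 1 + max(-1, -1) = 0
  height(34) = 1 + max(1, 0) = 2
  height(19) = 1 + max(3, 2) = 4
Height = 4


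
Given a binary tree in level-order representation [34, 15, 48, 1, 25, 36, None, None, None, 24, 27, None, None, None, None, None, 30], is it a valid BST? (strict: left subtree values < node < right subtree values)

Level-order array: [34, 15, 48, 1, 25, 36, None, None, None, 24, 27, None, None, None, None, None, 30]
Validate using subtree bounds (lo, hi): at each node, require lo < value < hi,
then recurse left with hi=value and right with lo=value.
Preorder trace (stopping at first violation):
  at node 34 with bounds (-inf, +inf): OK
  at node 15 with bounds (-inf, 34): OK
  at node 1 with bounds (-inf, 15): OK
  at node 25 with bounds (15, 34): OK
  at node 24 with bounds (15, 25): OK
  at node 27 with bounds (25, 34): OK
  at node 30 with bounds (27, 34): OK
  at node 48 with bounds (34, +inf): OK
  at node 36 with bounds (34, 48): OK
No violation found at any node.
Result: Valid BST


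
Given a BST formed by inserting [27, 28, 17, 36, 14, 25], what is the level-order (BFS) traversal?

Tree insertion order: [27, 28, 17, 36, 14, 25]
Tree (level-order array): [27, 17, 28, 14, 25, None, 36]
BFS from the root, enqueuing left then right child of each popped node:
  queue [27] -> pop 27, enqueue [17, 28], visited so far: [27]
  queue [17, 28] -> pop 17, enqueue [14, 25], visited so far: [27, 17]
  queue [28, 14, 25] -> pop 28, enqueue [36], visited so far: [27, 17, 28]
  queue [14, 25, 36] -> pop 14, enqueue [none], visited so far: [27, 17, 28, 14]
  queue [25, 36] -> pop 25, enqueue [none], visited so far: [27, 17, 28, 14, 25]
  queue [36] -> pop 36, enqueue [none], visited so far: [27, 17, 28, 14, 25, 36]
Result: [27, 17, 28, 14, 25, 36]


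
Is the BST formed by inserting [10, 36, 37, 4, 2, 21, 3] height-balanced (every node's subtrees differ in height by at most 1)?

Tree (level-order array): [10, 4, 36, 2, None, 21, 37, None, 3]
Definition: a tree is height-balanced if, at every node, |h(left) - h(right)| <= 1 (empty subtree has height -1).
Bottom-up per-node check:
  node 3: h_left=-1, h_right=-1, diff=0 [OK], height=0
  node 2: h_left=-1, h_right=0, diff=1 [OK], height=1
  node 4: h_left=1, h_right=-1, diff=2 [FAIL (|1--1|=2 > 1)], height=2
  node 21: h_left=-1, h_right=-1, diff=0 [OK], height=0
  node 37: h_left=-1, h_right=-1, diff=0 [OK], height=0
  node 36: h_left=0, h_right=0, diff=0 [OK], height=1
  node 10: h_left=2, h_right=1, diff=1 [OK], height=3
Node 4 violates the condition: |1 - -1| = 2 > 1.
Result: Not balanced


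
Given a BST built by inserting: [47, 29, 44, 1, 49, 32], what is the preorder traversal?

Tree insertion order: [47, 29, 44, 1, 49, 32]
Tree (level-order array): [47, 29, 49, 1, 44, None, None, None, None, 32]
Preorder traversal: [47, 29, 1, 44, 32, 49]


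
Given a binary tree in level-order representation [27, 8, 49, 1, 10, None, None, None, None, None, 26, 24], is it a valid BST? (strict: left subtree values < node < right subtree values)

Level-order array: [27, 8, 49, 1, 10, None, None, None, None, None, 26, 24]
Validate using subtree bounds (lo, hi): at each node, require lo < value < hi,
then recurse left with hi=value and right with lo=value.
Preorder trace (stopping at first violation):
  at node 27 with bounds (-inf, +inf): OK
  at node 8 with bounds (-inf, 27): OK
  at node 1 with bounds (-inf, 8): OK
  at node 10 with bounds (8, 27): OK
  at node 26 with bounds (10, 27): OK
  at node 24 with bounds (10, 26): OK
  at node 49 with bounds (27, +inf): OK
No violation found at any node.
Result: Valid BST


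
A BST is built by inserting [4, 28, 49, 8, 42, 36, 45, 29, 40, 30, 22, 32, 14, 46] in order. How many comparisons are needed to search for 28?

Search path for 28: 4 -> 28
Found: True
Comparisons: 2


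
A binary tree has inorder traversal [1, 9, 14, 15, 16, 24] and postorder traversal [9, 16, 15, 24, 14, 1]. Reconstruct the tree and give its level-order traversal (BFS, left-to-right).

Inorder:   [1, 9, 14, 15, 16, 24]
Postorder: [9, 16, 15, 24, 14, 1]
Algorithm: postorder visits root last, so walk postorder right-to-left;
each value is the root of the current inorder slice — split it at that
value, recurse on the right subtree first, then the left.
Recursive splits:
  root=1; inorder splits into left=[], right=[9, 14, 15, 16, 24]
  root=14; inorder splits into left=[9], right=[15, 16, 24]
  root=24; inorder splits into left=[15, 16], right=[]
  root=15; inorder splits into left=[], right=[16]
  root=16; inorder splits into left=[], right=[]
  root=9; inorder splits into left=[], right=[]
Reconstructed level-order: [1, 14, 9, 24, 15, 16]


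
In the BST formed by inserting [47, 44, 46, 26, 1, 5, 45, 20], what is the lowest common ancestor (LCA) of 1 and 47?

Tree insertion order: [47, 44, 46, 26, 1, 5, 45, 20]
Tree (level-order array): [47, 44, None, 26, 46, 1, None, 45, None, None, 5, None, None, None, 20]
In a BST, the LCA of p=1, q=47 is the first node v on the
root-to-leaf path with p <= v <= q (go left if both < v, right if both > v).
Walk from root:
  at 47: 1 <= 47 <= 47, this is the LCA
LCA = 47


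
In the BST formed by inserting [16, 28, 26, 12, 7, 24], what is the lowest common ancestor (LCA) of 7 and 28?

Tree insertion order: [16, 28, 26, 12, 7, 24]
Tree (level-order array): [16, 12, 28, 7, None, 26, None, None, None, 24]
In a BST, the LCA of p=7, q=28 is the first node v on the
root-to-leaf path with p <= v <= q (go left if both < v, right if both > v).
Walk from root:
  at 16: 7 <= 16 <= 28, this is the LCA
LCA = 16


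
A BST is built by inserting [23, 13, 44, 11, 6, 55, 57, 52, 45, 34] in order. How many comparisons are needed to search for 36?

Search path for 36: 23 -> 44 -> 34
Found: False
Comparisons: 3


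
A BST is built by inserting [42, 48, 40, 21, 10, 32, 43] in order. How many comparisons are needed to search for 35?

Search path for 35: 42 -> 40 -> 21 -> 32
Found: False
Comparisons: 4


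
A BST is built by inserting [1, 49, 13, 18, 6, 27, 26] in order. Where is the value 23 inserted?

Starting tree (level order): [1, None, 49, 13, None, 6, 18, None, None, None, 27, 26]
Insertion path: 1 -> 49 -> 13 -> 18 -> 27 -> 26
Result: insert 23 as left child of 26
Final tree (level order): [1, None, 49, 13, None, 6, 18, None, None, None, 27, 26, None, 23]


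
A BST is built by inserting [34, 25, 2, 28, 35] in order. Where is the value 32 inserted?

Starting tree (level order): [34, 25, 35, 2, 28]
Insertion path: 34 -> 25 -> 28
Result: insert 32 as right child of 28
Final tree (level order): [34, 25, 35, 2, 28, None, None, None, None, None, 32]


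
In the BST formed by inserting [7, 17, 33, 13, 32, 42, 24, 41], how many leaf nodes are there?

Tree built from: [7, 17, 33, 13, 32, 42, 24, 41]
Tree (level-order array): [7, None, 17, 13, 33, None, None, 32, 42, 24, None, 41]
Rule: A leaf has 0 children.
Per-node child counts:
  node 7: 1 child(ren)
  node 17: 2 child(ren)
  node 13: 0 child(ren)
  node 33: 2 child(ren)
  node 32: 1 child(ren)
  node 24: 0 child(ren)
  node 42: 1 child(ren)
  node 41: 0 child(ren)
Matching nodes: [13, 24, 41]
Count of leaf nodes: 3


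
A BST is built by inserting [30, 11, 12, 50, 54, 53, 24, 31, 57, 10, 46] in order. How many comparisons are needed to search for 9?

Search path for 9: 30 -> 11 -> 10
Found: False
Comparisons: 3


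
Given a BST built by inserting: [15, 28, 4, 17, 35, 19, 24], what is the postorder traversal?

Tree insertion order: [15, 28, 4, 17, 35, 19, 24]
Tree (level-order array): [15, 4, 28, None, None, 17, 35, None, 19, None, None, None, 24]
Postorder traversal: [4, 24, 19, 17, 35, 28, 15]


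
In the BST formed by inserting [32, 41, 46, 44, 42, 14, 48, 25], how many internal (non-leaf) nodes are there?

Tree built from: [32, 41, 46, 44, 42, 14, 48, 25]
Tree (level-order array): [32, 14, 41, None, 25, None, 46, None, None, 44, 48, 42]
Rule: An internal node has at least one child.
Per-node child counts:
  node 32: 2 child(ren)
  node 14: 1 child(ren)
  node 25: 0 child(ren)
  node 41: 1 child(ren)
  node 46: 2 child(ren)
  node 44: 1 child(ren)
  node 42: 0 child(ren)
  node 48: 0 child(ren)
Matching nodes: [32, 14, 41, 46, 44]
Count of internal (non-leaf) nodes: 5


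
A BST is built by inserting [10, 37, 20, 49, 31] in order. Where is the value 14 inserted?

Starting tree (level order): [10, None, 37, 20, 49, None, 31]
Insertion path: 10 -> 37 -> 20
Result: insert 14 as left child of 20
Final tree (level order): [10, None, 37, 20, 49, 14, 31]


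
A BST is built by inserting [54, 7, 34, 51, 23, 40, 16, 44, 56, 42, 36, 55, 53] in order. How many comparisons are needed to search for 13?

Search path for 13: 54 -> 7 -> 34 -> 23 -> 16
Found: False
Comparisons: 5


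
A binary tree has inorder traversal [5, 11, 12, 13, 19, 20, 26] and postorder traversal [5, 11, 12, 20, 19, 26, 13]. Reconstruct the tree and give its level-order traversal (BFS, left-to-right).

Inorder:   [5, 11, 12, 13, 19, 20, 26]
Postorder: [5, 11, 12, 20, 19, 26, 13]
Algorithm: postorder visits root last, so walk postorder right-to-left;
each value is the root of the current inorder slice — split it at that
value, recurse on the right subtree first, then the left.
Recursive splits:
  root=13; inorder splits into left=[5, 11, 12], right=[19, 20, 26]
  root=26; inorder splits into left=[19, 20], right=[]
  root=19; inorder splits into left=[], right=[20]
  root=20; inorder splits into left=[], right=[]
  root=12; inorder splits into left=[5, 11], right=[]
  root=11; inorder splits into left=[5], right=[]
  root=5; inorder splits into left=[], right=[]
Reconstructed level-order: [13, 12, 26, 11, 19, 5, 20]


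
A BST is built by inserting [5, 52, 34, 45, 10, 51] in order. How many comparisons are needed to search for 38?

Search path for 38: 5 -> 52 -> 34 -> 45
Found: False
Comparisons: 4


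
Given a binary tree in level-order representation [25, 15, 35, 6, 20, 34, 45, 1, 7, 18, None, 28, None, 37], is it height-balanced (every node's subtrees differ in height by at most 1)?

Tree (level-order array): [25, 15, 35, 6, 20, 34, 45, 1, 7, 18, None, 28, None, 37]
Definition: a tree is height-balanced if, at every node, |h(left) - h(right)| <= 1 (empty subtree has height -1).
Bottom-up per-node check:
  node 1: h_left=-1, h_right=-1, diff=0 [OK], height=0
  node 7: h_left=-1, h_right=-1, diff=0 [OK], height=0
  node 6: h_left=0, h_right=0, diff=0 [OK], height=1
  node 18: h_left=-1, h_right=-1, diff=0 [OK], height=0
  node 20: h_left=0, h_right=-1, diff=1 [OK], height=1
  node 15: h_left=1, h_right=1, diff=0 [OK], height=2
  node 28: h_left=-1, h_right=-1, diff=0 [OK], height=0
  node 34: h_left=0, h_right=-1, diff=1 [OK], height=1
  node 37: h_left=-1, h_right=-1, diff=0 [OK], height=0
  node 45: h_left=0, h_right=-1, diff=1 [OK], height=1
  node 35: h_left=1, h_right=1, diff=0 [OK], height=2
  node 25: h_left=2, h_right=2, diff=0 [OK], height=3
All nodes satisfy the balance condition.
Result: Balanced


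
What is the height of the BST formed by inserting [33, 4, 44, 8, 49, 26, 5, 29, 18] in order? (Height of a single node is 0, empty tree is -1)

Insertion order: [33, 4, 44, 8, 49, 26, 5, 29, 18]
Tree (level-order array): [33, 4, 44, None, 8, None, 49, 5, 26, None, None, None, None, 18, 29]
Compute height bottom-up (empty subtree = -1):
  height(5) = 1 + max(-1, -1) = 0
  height(18) = 1 + max(-1, -1) = 0
  height(29) = 1 + max(-1, -1) = 0
  height(26) = 1 + max(0, 0) = 1
  height(8) = 1 + max(0, 1) = 2
  height(4) = 1 + max(-1, 2) = 3
  height(49) = 1 + max(-1, -1) = 0
  height(44) = 1 + max(-1, 0) = 1
  height(33) = 1 + max(3, 1) = 4
Height = 4


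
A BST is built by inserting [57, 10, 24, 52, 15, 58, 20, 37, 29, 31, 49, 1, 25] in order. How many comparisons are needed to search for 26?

Search path for 26: 57 -> 10 -> 24 -> 52 -> 37 -> 29 -> 25
Found: False
Comparisons: 7


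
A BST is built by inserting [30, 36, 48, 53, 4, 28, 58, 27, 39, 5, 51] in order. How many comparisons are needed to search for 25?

Search path for 25: 30 -> 4 -> 28 -> 27 -> 5
Found: False
Comparisons: 5


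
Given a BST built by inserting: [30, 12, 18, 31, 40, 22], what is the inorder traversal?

Tree insertion order: [30, 12, 18, 31, 40, 22]
Tree (level-order array): [30, 12, 31, None, 18, None, 40, None, 22]
Inorder traversal: [12, 18, 22, 30, 31, 40]


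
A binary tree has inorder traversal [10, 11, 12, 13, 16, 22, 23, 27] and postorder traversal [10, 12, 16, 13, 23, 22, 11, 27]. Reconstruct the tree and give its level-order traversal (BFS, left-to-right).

Inorder:   [10, 11, 12, 13, 16, 22, 23, 27]
Postorder: [10, 12, 16, 13, 23, 22, 11, 27]
Algorithm: postorder visits root last, so walk postorder right-to-left;
each value is the root of the current inorder slice — split it at that
value, recurse on the right subtree first, then the left.
Recursive splits:
  root=27; inorder splits into left=[10, 11, 12, 13, 16, 22, 23], right=[]
  root=11; inorder splits into left=[10], right=[12, 13, 16, 22, 23]
  root=22; inorder splits into left=[12, 13, 16], right=[23]
  root=23; inorder splits into left=[], right=[]
  root=13; inorder splits into left=[12], right=[16]
  root=16; inorder splits into left=[], right=[]
  root=12; inorder splits into left=[], right=[]
  root=10; inorder splits into left=[], right=[]
Reconstructed level-order: [27, 11, 10, 22, 13, 23, 12, 16]


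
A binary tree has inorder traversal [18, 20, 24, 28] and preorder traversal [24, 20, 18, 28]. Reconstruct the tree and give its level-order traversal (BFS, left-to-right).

Inorder:  [18, 20, 24, 28]
Preorder: [24, 20, 18, 28]
Algorithm: preorder visits root first, so consume preorder in order;
for each root, split the current inorder slice at that value into
left-subtree inorder and right-subtree inorder, then recurse.
Recursive splits:
  root=24; inorder splits into left=[18, 20], right=[28]
  root=20; inorder splits into left=[18], right=[]
  root=18; inorder splits into left=[], right=[]
  root=28; inorder splits into left=[], right=[]
Reconstructed level-order: [24, 20, 28, 18]


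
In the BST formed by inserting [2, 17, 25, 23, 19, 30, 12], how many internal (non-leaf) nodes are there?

Tree built from: [2, 17, 25, 23, 19, 30, 12]
Tree (level-order array): [2, None, 17, 12, 25, None, None, 23, 30, 19]
Rule: An internal node has at least one child.
Per-node child counts:
  node 2: 1 child(ren)
  node 17: 2 child(ren)
  node 12: 0 child(ren)
  node 25: 2 child(ren)
  node 23: 1 child(ren)
  node 19: 0 child(ren)
  node 30: 0 child(ren)
Matching nodes: [2, 17, 25, 23]
Count of internal (non-leaf) nodes: 4


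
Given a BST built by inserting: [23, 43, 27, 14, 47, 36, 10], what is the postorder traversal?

Tree insertion order: [23, 43, 27, 14, 47, 36, 10]
Tree (level-order array): [23, 14, 43, 10, None, 27, 47, None, None, None, 36]
Postorder traversal: [10, 14, 36, 27, 47, 43, 23]


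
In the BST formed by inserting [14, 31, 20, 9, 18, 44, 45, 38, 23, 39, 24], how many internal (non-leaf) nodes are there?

Tree built from: [14, 31, 20, 9, 18, 44, 45, 38, 23, 39, 24]
Tree (level-order array): [14, 9, 31, None, None, 20, 44, 18, 23, 38, 45, None, None, None, 24, None, 39]
Rule: An internal node has at least one child.
Per-node child counts:
  node 14: 2 child(ren)
  node 9: 0 child(ren)
  node 31: 2 child(ren)
  node 20: 2 child(ren)
  node 18: 0 child(ren)
  node 23: 1 child(ren)
  node 24: 0 child(ren)
  node 44: 2 child(ren)
  node 38: 1 child(ren)
  node 39: 0 child(ren)
  node 45: 0 child(ren)
Matching nodes: [14, 31, 20, 23, 44, 38]
Count of internal (non-leaf) nodes: 6


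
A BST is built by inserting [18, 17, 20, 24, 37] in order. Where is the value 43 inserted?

Starting tree (level order): [18, 17, 20, None, None, None, 24, None, 37]
Insertion path: 18 -> 20 -> 24 -> 37
Result: insert 43 as right child of 37
Final tree (level order): [18, 17, 20, None, None, None, 24, None, 37, None, 43]


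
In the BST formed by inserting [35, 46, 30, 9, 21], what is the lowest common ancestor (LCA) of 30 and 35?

Tree insertion order: [35, 46, 30, 9, 21]
Tree (level-order array): [35, 30, 46, 9, None, None, None, None, 21]
In a BST, the LCA of p=30, q=35 is the first node v on the
root-to-leaf path with p <= v <= q (go left if both < v, right if both > v).
Walk from root:
  at 35: 30 <= 35 <= 35, this is the LCA
LCA = 35


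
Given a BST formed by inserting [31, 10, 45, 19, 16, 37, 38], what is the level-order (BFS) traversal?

Tree insertion order: [31, 10, 45, 19, 16, 37, 38]
Tree (level-order array): [31, 10, 45, None, 19, 37, None, 16, None, None, 38]
BFS from the root, enqueuing left then right child of each popped node:
  queue [31] -> pop 31, enqueue [10, 45], visited so far: [31]
  queue [10, 45] -> pop 10, enqueue [19], visited so far: [31, 10]
  queue [45, 19] -> pop 45, enqueue [37], visited so far: [31, 10, 45]
  queue [19, 37] -> pop 19, enqueue [16], visited so far: [31, 10, 45, 19]
  queue [37, 16] -> pop 37, enqueue [38], visited so far: [31, 10, 45, 19, 37]
  queue [16, 38] -> pop 16, enqueue [none], visited so far: [31, 10, 45, 19, 37, 16]
  queue [38] -> pop 38, enqueue [none], visited so far: [31, 10, 45, 19, 37, 16, 38]
Result: [31, 10, 45, 19, 37, 16, 38]


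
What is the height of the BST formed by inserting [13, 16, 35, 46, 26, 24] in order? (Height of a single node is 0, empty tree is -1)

Insertion order: [13, 16, 35, 46, 26, 24]
Tree (level-order array): [13, None, 16, None, 35, 26, 46, 24]
Compute height bottom-up (empty subtree = -1):
  height(24) = 1 + max(-1, -1) = 0
  height(26) = 1 + max(0, -1) = 1
  height(46) = 1 + max(-1, -1) = 0
  height(35) = 1 + max(1, 0) = 2
  height(16) = 1 + max(-1, 2) = 3
  height(13) = 1 + max(-1, 3) = 4
Height = 4


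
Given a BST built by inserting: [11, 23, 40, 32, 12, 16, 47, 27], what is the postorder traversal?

Tree insertion order: [11, 23, 40, 32, 12, 16, 47, 27]
Tree (level-order array): [11, None, 23, 12, 40, None, 16, 32, 47, None, None, 27]
Postorder traversal: [16, 12, 27, 32, 47, 40, 23, 11]


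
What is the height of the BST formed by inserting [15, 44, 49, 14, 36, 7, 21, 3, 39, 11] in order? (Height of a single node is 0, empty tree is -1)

Insertion order: [15, 44, 49, 14, 36, 7, 21, 3, 39, 11]
Tree (level-order array): [15, 14, 44, 7, None, 36, 49, 3, 11, 21, 39]
Compute height bottom-up (empty subtree = -1):
  height(3) = 1 + max(-1, -1) = 0
  height(11) = 1 + max(-1, -1) = 0
  height(7) = 1 + max(0, 0) = 1
  height(14) = 1 + max(1, -1) = 2
  height(21) = 1 + max(-1, -1) = 0
  height(39) = 1 + max(-1, -1) = 0
  height(36) = 1 + max(0, 0) = 1
  height(49) = 1 + max(-1, -1) = 0
  height(44) = 1 + max(1, 0) = 2
  height(15) = 1 + max(2, 2) = 3
Height = 3


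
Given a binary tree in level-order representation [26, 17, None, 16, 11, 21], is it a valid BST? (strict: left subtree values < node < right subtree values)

Level-order array: [26, 17, None, 16, 11, 21]
Validate using subtree bounds (lo, hi): at each node, require lo < value < hi,
then recurse left with hi=value and right with lo=value.
Preorder trace (stopping at first violation):
  at node 26 with bounds (-inf, +inf): OK
  at node 17 with bounds (-inf, 26): OK
  at node 16 with bounds (-inf, 17): OK
  at node 21 with bounds (-inf, 16): VIOLATION
Node 21 violates its bound: not (-inf < 21 < 16).
Result: Not a valid BST


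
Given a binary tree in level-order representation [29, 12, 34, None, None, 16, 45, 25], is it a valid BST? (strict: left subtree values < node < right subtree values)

Level-order array: [29, 12, 34, None, None, 16, 45, 25]
Validate using subtree bounds (lo, hi): at each node, require lo < value < hi,
then recurse left with hi=value and right with lo=value.
Preorder trace (stopping at first violation):
  at node 29 with bounds (-inf, +inf): OK
  at node 12 with bounds (-inf, 29): OK
  at node 34 with bounds (29, +inf): OK
  at node 16 with bounds (29, 34): VIOLATION
Node 16 violates its bound: not (29 < 16 < 34).
Result: Not a valid BST


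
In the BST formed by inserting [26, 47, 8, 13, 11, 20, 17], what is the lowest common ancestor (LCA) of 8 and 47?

Tree insertion order: [26, 47, 8, 13, 11, 20, 17]
Tree (level-order array): [26, 8, 47, None, 13, None, None, 11, 20, None, None, 17]
In a BST, the LCA of p=8, q=47 is the first node v on the
root-to-leaf path with p <= v <= q (go left if both < v, right if both > v).
Walk from root:
  at 26: 8 <= 26 <= 47, this is the LCA
LCA = 26


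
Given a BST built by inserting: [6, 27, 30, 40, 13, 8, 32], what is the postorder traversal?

Tree insertion order: [6, 27, 30, 40, 13, 8, 32]
Tree (level-order array): [6, None, 27, 13, 30, 8, None, None, 40, None, None, 32]
Postorder traversal: [8, 13, 32, 40, 30, 27, 6]


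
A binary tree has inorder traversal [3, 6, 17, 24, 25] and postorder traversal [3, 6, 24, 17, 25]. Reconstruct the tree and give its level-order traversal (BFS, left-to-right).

Inorder:   [3, 6, 17, 24, 25]
Postorder: [3, 6, 24, 17, 25]
Algorithm: postorder visits root last, so walk postorder right-to-left;
each value is the root of the current inorder slice — split it at that
value, recurse on the right subtree first, then the left.
Recursive splits:
  root=25; inorder splits into left=[3, 6, 17, 24], right=[]
  root=17; inorder splits into left=[3, 6], right=[24]
  root=24; inorder splits into left=[], right=[]
  root=6; inorder splits into left=[3], right=[]
  root=3; inorder splits into left=[], right=[]
Reconstructed level-order: [25, 17, 6, 24, 3]


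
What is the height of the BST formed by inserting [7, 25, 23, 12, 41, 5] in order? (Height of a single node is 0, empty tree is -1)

Insertion order: [7, 25, 23, 12, 41, 5]
Tree (level-order array): [7, 5, 25, None, None, 23, 41, 12]
Compute height bottom-up (empty subtree = -1):
  height(5) = 1 + max(-1, -1) = 0
  height(12) = 1 + max(-1, -1) = 0
  height(23) = 1 + max(0, -1) = 1
  height(41) = 1 + max(-1, -1) = 0
  height(25) = 1 + max(1, 0) = 2
  height(7) = 1 + max(0, 2) = 3
Height = 3


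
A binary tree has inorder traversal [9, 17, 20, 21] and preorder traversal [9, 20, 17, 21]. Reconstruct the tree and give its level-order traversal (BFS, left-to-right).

Inorder:  [9, 17, 20, 21]
Preorder: [9, 20, 17, 21]
Algorithm: preorder visits root first, so consume preorder in order;
for each root, split the current inorder slice at that value into
left-subtree inorder and right-subtree inorder, then recurse.
Recursive splits:
  root=9; inorder splits into left=[], right=[17, 20, 21]
  root=20; inorder splits into left=[17], right=[21]
  root=17; inorder splits into left=[], right=[]
  root=21; inorder splits into left=[], right=[]
Reconstructed level-order: [9, 20, 17, 21]
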